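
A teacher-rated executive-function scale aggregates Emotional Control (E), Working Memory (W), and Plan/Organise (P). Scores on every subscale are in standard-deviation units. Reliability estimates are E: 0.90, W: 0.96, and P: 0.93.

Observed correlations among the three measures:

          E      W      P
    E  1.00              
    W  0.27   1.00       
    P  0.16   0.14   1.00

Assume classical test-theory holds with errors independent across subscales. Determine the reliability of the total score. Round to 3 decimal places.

0.949

Var(E+W+P) = 3 + 2·[0.27 + 0.16 + 0.14] = 3 + 1.14 = 4.14.
Under uncorrelated errors the observed covariances equal the true-score covariances, so only the own-variance terms attenuate.
True-score variance = [0.90 + 0.96 + 0.93] + 1.14 = 2.79 + 1.14 = 3.93.
Reliability = 3.93 / 4.14 = 0.949.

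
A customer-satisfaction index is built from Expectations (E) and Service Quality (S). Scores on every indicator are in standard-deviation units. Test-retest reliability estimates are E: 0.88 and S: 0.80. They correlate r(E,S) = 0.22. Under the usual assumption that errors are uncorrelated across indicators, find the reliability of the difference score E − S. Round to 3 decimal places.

Var(E−S) = 1 + 1 − 2·0.22 = 2 − 0.44 = 1.56.
Under uncorrelated errors the observed covariances equal the true-score covariances, so only the own-variance terms attenuate.
True-score variance = [0.88 + 0.80] − 0.44 = 1.68 − 0.44 = 1.24.
Reliability = 1.24 / 1.56 = 0.795.

0.795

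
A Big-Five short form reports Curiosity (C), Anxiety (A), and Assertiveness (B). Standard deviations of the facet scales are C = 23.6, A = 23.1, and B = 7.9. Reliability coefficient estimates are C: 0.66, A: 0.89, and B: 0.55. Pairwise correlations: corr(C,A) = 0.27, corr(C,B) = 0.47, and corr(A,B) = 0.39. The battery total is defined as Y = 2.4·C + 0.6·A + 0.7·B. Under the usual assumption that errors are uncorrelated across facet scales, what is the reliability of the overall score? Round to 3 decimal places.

Var(Y) = 2.4²·23.6² + 0.6²·23.1² + 0.7²·7.9² + 2·[1.44·23.6·23.1·0.27 + 1.68·23.6·7.9·0.47 + 0.42·23.1·7.9·0.39] = 3430.77 + 778.126 = 4208.9.
Under uncorrelated errors the observed covariances equal the true-score covariances, so only the own-variance terms attenuate.
True-score variance = [2.4²·23.6²·0.66 + 0.6²·23.1²·0.89 + 0.7²·7.9²·0.55] + 778.126 = 2305.13 + 778.126 = 3083.25.
Reliability = 3083.25 / 4208.9 = 0.733.

0.733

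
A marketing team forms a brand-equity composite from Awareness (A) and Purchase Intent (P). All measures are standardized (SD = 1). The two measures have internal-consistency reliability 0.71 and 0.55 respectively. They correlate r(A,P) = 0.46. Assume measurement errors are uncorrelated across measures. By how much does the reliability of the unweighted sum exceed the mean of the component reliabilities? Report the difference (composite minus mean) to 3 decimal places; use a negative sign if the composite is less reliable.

0.117

Var(sum) = 2 + 0.92 = 2.92; true-score variance = 1.26 + 0.92 = 2.18; composite reliability = 0.7466.
Mean component reliability = 0.6300.
Difference = 0.7466 − 0.6300 = 0.117.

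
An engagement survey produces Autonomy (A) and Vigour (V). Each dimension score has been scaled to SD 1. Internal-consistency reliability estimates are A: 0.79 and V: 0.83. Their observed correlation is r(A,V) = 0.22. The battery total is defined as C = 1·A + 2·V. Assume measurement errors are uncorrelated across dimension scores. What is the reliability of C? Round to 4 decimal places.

Var(C) = 1 + 2² + 2·[2·0.22] = 5 + 0.88 = 5.88.
Because errors are independent across components, Cov(Tᵢ,Tⱼ) = Cov(Xᵢ,Xⱼ); the off-diagonal part of the true-score variance is the same as above.
True-score variance = [0.79 + 2²·0.83] + 0.88 = 4.11 + 0.88 = 4.99.
Reliability = 4.99 / 5.88 = 0.8486.

0.8486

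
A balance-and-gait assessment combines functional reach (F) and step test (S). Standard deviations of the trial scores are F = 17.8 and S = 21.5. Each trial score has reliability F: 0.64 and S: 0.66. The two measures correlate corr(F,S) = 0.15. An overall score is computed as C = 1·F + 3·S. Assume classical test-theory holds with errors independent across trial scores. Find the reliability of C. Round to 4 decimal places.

Var(C) = 17.8² + 3²·21.5² + 2·[3·17.8·21.5·0.15] = 4477.09 + 344.43 = 4821.52.
Under uncorrelated errors the observed covariances equal the true-score covariances, so only the own-variance terms attenuate.
True-score variance = [17.8²·0.64 + 3²·21.5²·0.66] + 344.43 = 2948.54 + 344.43 = 3292.97.
Reliability = 3292.97 / 4821.52 = 0.6830.

0.6830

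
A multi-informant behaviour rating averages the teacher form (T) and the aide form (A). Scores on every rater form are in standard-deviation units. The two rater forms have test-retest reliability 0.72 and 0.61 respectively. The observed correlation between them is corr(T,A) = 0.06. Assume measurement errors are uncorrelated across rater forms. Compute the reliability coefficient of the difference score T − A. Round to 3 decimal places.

Var(T−A) = 1 + 1 − 2·0.06 = 2 − 0.12 = 1.88.
Under uncorrelated errors the observed covariances equal the true-score covariances, so only the own-variance terms attenuate.
True-score variance = [0.72 + 0.61] − 0.12 = 1.33 − 0.12 = 1.21.
Reliability = 1.21 / 1.88 = 0.644.

0.644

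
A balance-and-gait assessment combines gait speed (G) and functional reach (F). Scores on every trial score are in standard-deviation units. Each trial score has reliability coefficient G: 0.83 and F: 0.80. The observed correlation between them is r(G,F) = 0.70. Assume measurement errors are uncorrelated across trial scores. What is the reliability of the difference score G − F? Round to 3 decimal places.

Var(G−F) = 1 + 1 − 2·0.70 = 2 − 1.4 = 0.6.
Under uncorrelated errors the observed covariances equal the true-score covariances, so only the own-variance terms attenuate.
True-score variance = [0.83 + 0.80] − 1.4 = 1.63 − 1.4 = 0.23.
Reliability = 0.23 / 0.6 = 0.383.

0.383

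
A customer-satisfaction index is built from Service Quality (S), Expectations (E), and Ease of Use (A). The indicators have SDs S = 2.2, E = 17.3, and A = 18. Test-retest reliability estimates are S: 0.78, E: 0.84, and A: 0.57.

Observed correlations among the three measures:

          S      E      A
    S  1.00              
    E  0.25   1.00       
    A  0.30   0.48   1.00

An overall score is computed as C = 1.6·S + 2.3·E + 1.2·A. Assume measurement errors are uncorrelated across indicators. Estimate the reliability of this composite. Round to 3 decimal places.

Var(C) = 1.6²·2.2² + 2.3²·17.3² + 1.2²·18² + 2·[3.68·2.2·17.3·0.25 + 1.92·2.2·18·0.30 + 2.76·17.3·18·0.48] = 2062.19 + 940.735 = 3002.93.
Because errors are independent across components, Cov(Tᵢ,Tⱼ) = Cov(Xᵢ,Xⱼ); the off-diagonal part of the true-score variance is the same as above.
True-score variance = [1.6²·2.2²·0.78 + 2.3²·17.3²·0.84 + 1.2²·18²·0.57] + 940.735 = 1605.53 + 940.735 = 2546.26.
Reliability = 2546.26 / 3002.93 = 0.848.

0.848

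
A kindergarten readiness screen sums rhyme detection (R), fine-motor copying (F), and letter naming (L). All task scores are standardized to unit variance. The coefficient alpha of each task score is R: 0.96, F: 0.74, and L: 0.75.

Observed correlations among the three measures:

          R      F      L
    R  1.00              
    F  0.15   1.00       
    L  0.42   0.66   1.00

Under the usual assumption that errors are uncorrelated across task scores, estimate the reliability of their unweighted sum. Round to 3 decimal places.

Var(R+F+L) = 3 + 2·[0.15 + 0.42 + 0.66] = 3 + 2.46 = 5.46.
Under uncorrelated errors the observed covariances equal the true-score covariances, so only the own-variance terms attenuate.
True-score variance = [0.96 + 0.74 + 0.75] + 2.46 = 2.45 + 2.46 = 4.91.
Reliability = 4.91 / 5.46 = 0.899.

0.899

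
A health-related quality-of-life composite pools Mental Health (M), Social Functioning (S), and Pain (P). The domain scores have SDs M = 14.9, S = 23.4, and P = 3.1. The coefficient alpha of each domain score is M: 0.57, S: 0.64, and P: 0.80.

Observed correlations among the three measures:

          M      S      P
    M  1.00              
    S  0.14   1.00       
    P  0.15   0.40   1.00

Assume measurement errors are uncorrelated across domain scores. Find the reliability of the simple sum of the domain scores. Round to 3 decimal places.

Var(M+S+P) = 14.9² + 23.4² + 3.1² + 2·[14.9·23.4·0.14 + 14.9·3.1·0.15 + 23.4·3.1·0.40] = 779.18 + 169.514 = 948.694.
With uncorrelated errors the cross-covariances are all true-score covariance, so they carry over unchanged; only the diagonal terms shrink to ρᵢσᵢ².
True-score variance = [14.9²·0.57 + 23.4²·0.64 + 3.1²·0.80] + 169.514 = 484.672 + 169.514 = 654.186.
Reliability = 654.186 / 948.694 = 0.690.

0.690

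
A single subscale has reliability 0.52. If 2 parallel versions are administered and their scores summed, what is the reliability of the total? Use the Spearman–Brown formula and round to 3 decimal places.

ρ_k = kρ / (1 + (k−1)ρ) = 2·0.52 / (1 + 1·0.52) = 1.040 / 1.520 = 0.684.

0.684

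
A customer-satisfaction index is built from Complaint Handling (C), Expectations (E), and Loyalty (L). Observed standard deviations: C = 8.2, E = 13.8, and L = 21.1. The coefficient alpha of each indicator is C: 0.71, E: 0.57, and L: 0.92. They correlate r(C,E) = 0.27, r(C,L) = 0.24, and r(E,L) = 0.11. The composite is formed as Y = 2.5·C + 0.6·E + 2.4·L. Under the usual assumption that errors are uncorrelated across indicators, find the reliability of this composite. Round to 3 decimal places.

Var(Y) = 2.5²·8.2² + 0.6²·13.8² + 2.4²·21.1² + 2·[1.5·8.2·13.8·0.27 + 6·8.2·21.1·0.24 + 1.44·13.8·21.1·0.11] = 3053.22 + 682.203 = 3735.42.
With uncorrelated errors the cross-covariances are all true-score covariance, so they carry over unchanged; only the diagonal terms shrink to ρᵢσᵢ².
True-score variance = [2.5²·8.2²·0.71 + 0.6²·13.8²·0.57 + 2.4²·21.1²·0.92] + 682.203 = 2696.71 + 682.203 = 3378.92.
Reliability = 3378.92 / 3735.42 = 0.905.

0.905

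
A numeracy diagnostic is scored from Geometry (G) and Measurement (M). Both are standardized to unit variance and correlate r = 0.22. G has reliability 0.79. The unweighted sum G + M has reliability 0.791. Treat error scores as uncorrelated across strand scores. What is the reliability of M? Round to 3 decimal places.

Var(G+M) = 2 + 2·0.22 = 2.440.
True-score variance = ρ_G + ρ_M + 2·0.22, so 0.791 = (0.79 + ρ_M + 0.44) / 2.440.
ρ_M = 0.791·2.440 − 0.79 − 0.44 = 0.700.

0.700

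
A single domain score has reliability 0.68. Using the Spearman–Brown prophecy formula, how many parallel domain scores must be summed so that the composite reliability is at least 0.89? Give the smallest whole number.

k ≥ ρ*(1−ρ₁)/(ρ₁(1−ρ*)) = 0.89·0.32 / (0.68·0.11) = 3.807.
Smallest integer k = 4.

4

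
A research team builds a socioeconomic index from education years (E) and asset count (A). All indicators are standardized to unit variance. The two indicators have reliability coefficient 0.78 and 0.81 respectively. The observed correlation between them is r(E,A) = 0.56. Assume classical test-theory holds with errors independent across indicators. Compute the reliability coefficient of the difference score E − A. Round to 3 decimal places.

Var(E−A) = 1 + 1 − 2·0.56 = 2 − 1.12 = 0.88.
Under uncorrelated errors the observed covariances equal the true-score covariances, so only the own-variance terms attenuate.
True-score variance = [0.78 + 0.81] − 1.12 = 1.59 − 1.12 = 0.47.
Reliability = 0.47 / 0.88 = 0.534.

0.534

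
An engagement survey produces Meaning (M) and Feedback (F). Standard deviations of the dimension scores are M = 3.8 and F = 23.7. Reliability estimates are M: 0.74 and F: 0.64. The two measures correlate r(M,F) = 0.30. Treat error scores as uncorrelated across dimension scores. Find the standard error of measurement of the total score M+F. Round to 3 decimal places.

Var(total) = 576.13 + 54.036 = 630.166.
True-score variance = 370.167 + 54.036 = 424.203, so reliability = 0.6732.
Error variance = 630.166 − 424.203 = 205.963; SEM = √205.963 = 14.351.

14.351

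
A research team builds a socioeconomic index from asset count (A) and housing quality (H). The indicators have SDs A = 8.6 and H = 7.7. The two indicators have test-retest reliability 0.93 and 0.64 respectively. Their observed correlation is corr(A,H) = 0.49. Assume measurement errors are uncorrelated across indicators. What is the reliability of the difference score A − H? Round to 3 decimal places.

0.612

Var(A−H) = 8.6² + 7.7² − 2·8.6·7.7·0.49 = 133.25 − 64.8956 = 68.3544.
With uncorrelated errors the cross-covariances are all true-score covariance, so they carry over unchanged; only the diagonal terms shrink to ρᵢσᵢ².
True-score variance = [8.6²·0.93 + 7.7²·0.64] − 64.8956 = 106.728 − 64.8956 = 41.8328.
Reliability = 41.8328 / 68.3544 = 0.612.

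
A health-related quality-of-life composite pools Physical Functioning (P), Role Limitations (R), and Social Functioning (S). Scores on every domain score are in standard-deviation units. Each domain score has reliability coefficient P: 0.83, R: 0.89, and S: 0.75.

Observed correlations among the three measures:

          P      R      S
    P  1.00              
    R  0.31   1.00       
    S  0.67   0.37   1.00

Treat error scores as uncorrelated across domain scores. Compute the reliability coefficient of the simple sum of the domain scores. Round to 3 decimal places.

Var(P+R+S) = 3 + 2·[0.31 + 0.67 + 0.37] = 3 + 2.7 = 5.7.
With uncorrelated errors the cross-covariances are all true-score covariance, so they carry over unchanged; only the diagonal terms shrink to ρᵢσᵢ².
True-score variance = [0.83 + 0.89 + 0.75] + 2.7 = 2.47 + 2.7 = 5.17.
Reliability = 5.17 / 5.7 = 0.907.

0.907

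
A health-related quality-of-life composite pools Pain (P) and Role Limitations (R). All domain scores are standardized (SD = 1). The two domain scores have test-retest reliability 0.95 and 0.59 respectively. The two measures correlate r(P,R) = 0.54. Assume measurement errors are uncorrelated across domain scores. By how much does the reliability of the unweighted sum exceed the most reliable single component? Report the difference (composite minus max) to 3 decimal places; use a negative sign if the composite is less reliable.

Var(sum) = 2 + 1.08 = 3.08; true-score variance = 1.54 + 1.08 = 2.62; composite reliability = 0.8506.
Max component reliability = 0.9500.
Difference = 0.8506 − 0.9500 = -0.099.

-0.099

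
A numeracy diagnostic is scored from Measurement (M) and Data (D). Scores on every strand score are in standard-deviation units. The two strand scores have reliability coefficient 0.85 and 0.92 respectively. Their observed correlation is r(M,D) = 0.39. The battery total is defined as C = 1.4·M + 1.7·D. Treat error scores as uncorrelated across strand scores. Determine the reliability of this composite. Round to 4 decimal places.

Var(C) = 1.4² + 1.7² + 2·[2.38·0.39] = 4.85 + 1.8564 = 6.7064.
Because errors are independent across components, Cov(Tᵢ,Tⱼ) = Cov(Xᵢ,Xⱼ); the off-diagonal part of the true-score variance is the same as above.
True-score variance = [1.4²·0.85 + 1.7²·0.92] + 1.8564 = 4.3248 + 1.8564 = 6.1812.
Reliability = 6.1812 / 6.7064 = 0.9217.

0.9217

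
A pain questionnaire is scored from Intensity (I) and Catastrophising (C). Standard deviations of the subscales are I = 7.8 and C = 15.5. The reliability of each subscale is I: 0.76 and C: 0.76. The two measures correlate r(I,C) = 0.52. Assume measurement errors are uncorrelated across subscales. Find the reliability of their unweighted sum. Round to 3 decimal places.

0.831

Var(I+C) = 7.8² + 15.5² + 2·[7.8·15.5·0.52] = 301.09 + 125.736 = 426.826.
Because errors are independent across components, Cov(Tᵢ,Tⱼ) = Cov(Xᵢ,Xⱼ); the off-diagonal part of the true-score variance is the same as above.
True-score variance = [7.8²·0.76 + 15.5²·0.76] + 125.736 = 228.828 + 125.736 = 354.564.
Reliability = 354.564 / 426.826 = 0.831.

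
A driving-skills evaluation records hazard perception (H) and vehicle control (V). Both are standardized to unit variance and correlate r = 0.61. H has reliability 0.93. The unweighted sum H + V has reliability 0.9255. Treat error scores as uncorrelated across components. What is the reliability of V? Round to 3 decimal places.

0.830

Var(H+V) = 2 + 2·0.61 = 3.220.
True-score variance = ρ_H + ρ_V + 2·0.61, so 0.9255 = (0.93 + ρ_V + 1.22) / 3.220.
ρ_V = 0.9255·3.220 − 0.93 − 1.22 = 0.830.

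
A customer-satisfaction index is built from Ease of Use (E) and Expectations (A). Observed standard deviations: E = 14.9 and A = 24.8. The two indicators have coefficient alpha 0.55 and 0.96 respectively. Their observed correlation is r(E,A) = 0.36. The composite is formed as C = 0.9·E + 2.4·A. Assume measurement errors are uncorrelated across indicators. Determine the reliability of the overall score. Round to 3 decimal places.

Var(C) = 0.9²·14.9² + 2.4²·24.8² + 2·[2.16·14.9·24.8·0.36] = 3722.46 + 574.678 = 4297.14.
Under uncorrelated errors the observed covariances equal the true-score covariances, so only the own-variance terms attenuate.
True-score variance = [0.9²·14.9²·0.55 + 2.4²·24.8²·0.96] + 574.678 = 3499.83 + 574.678 = 4074.51.
Reliability = 4074.51 / 4297.14 = 0.948.

0.948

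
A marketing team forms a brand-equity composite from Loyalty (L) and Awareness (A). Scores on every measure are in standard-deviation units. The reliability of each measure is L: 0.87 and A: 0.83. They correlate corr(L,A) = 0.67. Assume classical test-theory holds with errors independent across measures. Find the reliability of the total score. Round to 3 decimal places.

0.910

Var(L+A) = 2 + 2·[0.67] = 2 + 1.34 = 3.34.
With uncorrelated errors the cross-covariances are all true-score covariance, so they carry over unchanged; only the diagonal terms shrink to ρᵢσᵢ².
True-score variance = [0.87 + 0.83] + 1.34 = 1.7 + 1.34 = 3.04.
Reliability = 3.04 / 3.34 = 0.910.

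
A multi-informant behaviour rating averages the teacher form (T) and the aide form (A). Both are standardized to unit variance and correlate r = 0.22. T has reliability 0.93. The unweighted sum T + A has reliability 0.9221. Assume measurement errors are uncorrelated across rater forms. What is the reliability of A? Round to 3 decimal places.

Var(T+A) = 2 + 2·0.22 = 2.440.
True-score variance = ρ_T + ρ_A + 2·0.22, so 0.9221 = (0.93 + ρ_A + 0.44) / 2.440.
ρ_A = 0.9221·2.440 − 0.93 − 0.44 = 0.880.

0.880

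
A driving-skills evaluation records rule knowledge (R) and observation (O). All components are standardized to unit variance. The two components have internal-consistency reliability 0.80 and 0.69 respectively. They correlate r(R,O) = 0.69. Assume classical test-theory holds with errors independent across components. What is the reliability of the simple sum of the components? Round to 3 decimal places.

Var(R+O) = 2 + 2·[0.69] = 2 + 1.38 = 3.38.
Under uncorrelated errors the observed covariances equal the true-score covariances, so only the own-variance terms attenuate.
True-score variance = [0.80 + 0.69] + 1.38 = 1.49 + 1.38 = 2.87.
Reliability = 2.87 / 3.38 = 0.849.

0.849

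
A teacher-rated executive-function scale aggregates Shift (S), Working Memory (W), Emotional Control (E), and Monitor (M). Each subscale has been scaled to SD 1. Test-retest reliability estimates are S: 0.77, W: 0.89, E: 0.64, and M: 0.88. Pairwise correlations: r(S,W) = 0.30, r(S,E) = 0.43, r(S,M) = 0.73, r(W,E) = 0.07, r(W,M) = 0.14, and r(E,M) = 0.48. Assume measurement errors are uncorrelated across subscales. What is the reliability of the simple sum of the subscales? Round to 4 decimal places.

Var(S+W+E+M) = 4 + 2·[0.30 + 0.43 + 0.73 + 0.07 + 0.14 + 0.48] = 4 + 4.3 = 8.3.
Because errors are independent across components, Cov(Tᵢ,Tⱼ) = Cov(Xᵢ,Xⱼ); the off-diagonal part of the true-score variance is the same as above.
True-score variance = [0.77 + 0.89 + 0.64 + 0.88] + 4.3 = 3.18 + 4.3 = 7.48.
Reliability = 7.48 / 8.3 = 0.9012.

0.9012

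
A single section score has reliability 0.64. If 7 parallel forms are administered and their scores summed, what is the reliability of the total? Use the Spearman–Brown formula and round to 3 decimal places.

ρ_k = kρ / (1 + (k−1)ρ) = 7·0.64 / (1 + 6·0.64) = 4.480 / 4.840 = 0.926.

0.926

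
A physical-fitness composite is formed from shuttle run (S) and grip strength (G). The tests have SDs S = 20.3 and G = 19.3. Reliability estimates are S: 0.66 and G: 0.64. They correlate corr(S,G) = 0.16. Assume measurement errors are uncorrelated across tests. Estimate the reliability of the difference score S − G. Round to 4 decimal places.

0.5840

Var(S−G) = 20.3² + 19.3² − 2·20.3·19.3·0.16 = 784.58 − 125.373 = 659.207.
With uncorrelated errors the cross-covariances are all true-score covariance, so they carry over unchanged; only the diagonal terms shrink to ρᵢσᵢ².
True-score variance = [20.3²·0.66 + 19.3²·0.64] − 125.373 = 510.373 − 125.373 = 385.
Reliability = 385 / 659.207 = 0.5840.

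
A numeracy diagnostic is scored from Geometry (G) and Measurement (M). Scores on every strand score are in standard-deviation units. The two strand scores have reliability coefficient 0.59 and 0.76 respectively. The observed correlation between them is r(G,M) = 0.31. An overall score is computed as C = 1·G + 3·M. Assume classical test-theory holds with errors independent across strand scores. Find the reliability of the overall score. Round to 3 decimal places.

0.783

Var(C) = 1 + 3² + 2·[3·0.31] = 10 + 1.86 = 11.86.
Under uncorrelated errors the observed covariances equal the true-score covariances, so only the own-variance terms attenuate.
True-score variance = [0.59 + 3²·0.76] + 1.86 = 7.43 + 1.86 = 9.29.
Reliability = 9.29 / 11.86 = 0.783.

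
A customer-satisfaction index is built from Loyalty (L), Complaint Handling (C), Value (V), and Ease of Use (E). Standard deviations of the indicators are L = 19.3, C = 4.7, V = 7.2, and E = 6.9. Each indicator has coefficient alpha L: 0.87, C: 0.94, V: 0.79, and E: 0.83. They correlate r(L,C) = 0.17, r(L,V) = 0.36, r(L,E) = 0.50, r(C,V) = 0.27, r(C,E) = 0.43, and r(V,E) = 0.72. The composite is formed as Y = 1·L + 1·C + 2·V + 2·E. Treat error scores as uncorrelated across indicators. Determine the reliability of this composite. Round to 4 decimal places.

0.9247

Var(Y) = 19.3² + 4.7² + 2²·7.2² + 2²·6.9² + 2·[19.3·4.7·0.17 + 2·19.3·7.2·0.36 + 2·19.3·6.9·0.50 + 2·4.7·7.2·0.27 + 2·4.7·6.9·0.43 + 4·7.2·6.9·0.72] = 792.38 + 875.767 = 1668.15.
Under uncorrelated errors the observed covariances equal the true-score covariances, so only the own-variance terms attenuate.
True-score variance = [19.3²·0.87 + 4.7²·0.94 + 2²·7.2²·0.79 + 2²·6.9²·0.83] + 875.767 = 666.711 + 875.767 = 1542.48.
Reliability = 1542.48 / 1668.15 = 0.9247.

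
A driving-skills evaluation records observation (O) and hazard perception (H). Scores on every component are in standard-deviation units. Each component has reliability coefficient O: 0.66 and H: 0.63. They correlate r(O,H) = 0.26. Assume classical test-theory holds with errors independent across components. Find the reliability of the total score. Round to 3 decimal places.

Var(O+H) = 2 + 2·[0.26] = 2 + 0.52 = 2.52.
Because errors are independent across components, Cov(Tᵢ,Tⱼ) = Cov(Xᵢ,Xⱼ); the off-diagonal part of the true-score variance is the same as above.
True-score variance = [0.66 + 0.63] + 0.52 = 1.29 + 0.52 = 1.81.
Reliability = 1.81 / 2.52 = 0.718.

0.718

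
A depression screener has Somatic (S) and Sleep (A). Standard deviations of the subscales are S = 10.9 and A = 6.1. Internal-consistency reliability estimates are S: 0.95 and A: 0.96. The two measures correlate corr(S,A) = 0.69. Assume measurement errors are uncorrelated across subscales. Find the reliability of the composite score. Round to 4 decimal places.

0.9700

Var(S+A) = 10.9² + 6.1² + 2·[10.9·6.1·0.69] = 156.02 + 91.7562 = 247.776.
Under uncorrelated errors the observed covariances equal the true-score covariances, so only the own-variance terms attenuate.
True-score variance = [10.9²·0.95 + 6.1²·0.96] + 91.7562 = 148.591 + 91.7562 = 240.347.
Reliability = 240.347 / 247.776 = 0.9700.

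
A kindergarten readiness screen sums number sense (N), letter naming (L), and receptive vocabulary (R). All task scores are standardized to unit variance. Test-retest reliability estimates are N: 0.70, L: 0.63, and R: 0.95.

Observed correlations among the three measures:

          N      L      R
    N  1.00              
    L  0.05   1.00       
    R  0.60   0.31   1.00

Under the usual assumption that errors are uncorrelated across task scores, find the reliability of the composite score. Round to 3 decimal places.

Var(N+L+R) = 3 + 2·[0.05 + 0.60 + 0.31] = 3 + 1.92 = 4.92.
Under uncorrelated errors the observed covariances equal the true-score covariances, so only the own-variance terms attenuate.
True-score variance = [0.70 + 0.63 + 0.95] + 1.92 = 2.28 + 1.92 = 4.2.
Reliability = 4.2 / 4.92 = 0.854.

0.854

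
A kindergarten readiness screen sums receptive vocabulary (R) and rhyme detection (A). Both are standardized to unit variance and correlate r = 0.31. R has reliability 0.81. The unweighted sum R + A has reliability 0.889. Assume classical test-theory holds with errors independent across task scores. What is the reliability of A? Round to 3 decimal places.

0.899

Var(R+A) = 2 + 2·0.31 = 2.620.
True-score variance = ρ_R + ρ_A + 2·0.31, so 0.889 = (0.81 + ρ_A + 0.62) / 2.620.
ρ_A = 0.889·2.620 − 0.81 − 0.62 = 0.899.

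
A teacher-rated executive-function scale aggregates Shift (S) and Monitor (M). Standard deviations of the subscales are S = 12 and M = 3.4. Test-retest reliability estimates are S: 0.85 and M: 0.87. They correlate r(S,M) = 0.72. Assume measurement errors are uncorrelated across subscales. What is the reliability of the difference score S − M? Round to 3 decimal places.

0.761

Var(S−M) = 12² + 3.4² − 2·12·3.4·0.72 = 155.56 − 58.752 = 96.808.
With uncorrelated errors the cross-covariances are all true-score covariance, so they carry over unchanged; only the diagonal terms shrink to ρᵢσᵢ².
True-score variance = [12²·0.85 + 3.4²·0.87] − 58.752 = 132.457 − 58.752 = 73.7052.
Reliability = 73.7052 / 96.808 = 0.761.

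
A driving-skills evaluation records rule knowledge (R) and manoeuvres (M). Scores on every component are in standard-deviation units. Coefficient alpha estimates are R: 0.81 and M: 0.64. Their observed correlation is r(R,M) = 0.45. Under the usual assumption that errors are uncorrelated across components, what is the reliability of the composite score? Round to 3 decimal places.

0.810

Var(R+M) = 2 + 2·[0.45] = 2 + 0.9 = 2.9.
With uncorrelated errors the cross-covariances are all true-score covariance, so they carry over unchanged; only the diagonal terms shrink to ρᵢσᵢ².
True-score variance = [0.81 + 0.64] + 0.9 = 1.45 + 0.9 = 2.35.
Reliability = 2.35 / 2.9 = 0.810.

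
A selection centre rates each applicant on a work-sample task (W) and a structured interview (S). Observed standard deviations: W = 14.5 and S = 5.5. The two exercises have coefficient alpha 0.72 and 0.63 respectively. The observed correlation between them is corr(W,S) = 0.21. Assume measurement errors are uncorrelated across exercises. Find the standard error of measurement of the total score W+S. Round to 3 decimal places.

8.370

Var(total) = 240.5 + 33.495 = 273.995.
True-score variance = 170.438 + 33.495 = 203.933, so reliability = 0.7443.
Error variance = 273.995 − 203.933 = 70.0625; SEM = √70.0625 = 8.370.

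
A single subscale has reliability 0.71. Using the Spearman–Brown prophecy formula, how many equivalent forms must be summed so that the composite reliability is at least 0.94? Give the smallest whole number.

7

k ≥ ρ*(1−ρ₁)/(ρ₁(1−ρ*)) = 0.94·0.29 / (0.71·0.06) = 6.399.
Smallest integer k = 7.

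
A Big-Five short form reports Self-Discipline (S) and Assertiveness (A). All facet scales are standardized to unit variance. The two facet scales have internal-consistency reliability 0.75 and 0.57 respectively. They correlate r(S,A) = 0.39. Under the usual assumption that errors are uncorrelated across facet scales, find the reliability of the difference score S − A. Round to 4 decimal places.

0.4426

Var(S−A) = 1 + 1 − 2·0.39 = 2 − 0.78 = 1.22.
With uncorrelated errors the cross-covariances are all true-score covariance, so they carry over unchanged; only the diagonal terms shrink to ρᵢσᵢ².
True-score variance = [0.75 + 0.57] − 0.78 = 1.32 − 0.78 = 0.54.
Reliability = 0.54 / 1.22 = 0.4426.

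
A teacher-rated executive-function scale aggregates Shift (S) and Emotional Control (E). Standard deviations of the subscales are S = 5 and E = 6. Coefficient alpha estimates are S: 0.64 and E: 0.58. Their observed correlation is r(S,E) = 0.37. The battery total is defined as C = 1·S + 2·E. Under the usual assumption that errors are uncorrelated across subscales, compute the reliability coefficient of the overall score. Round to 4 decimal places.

Var(C) = 5² + 2²·6² + 2·[2·5·6·0.37] = 169 + 44.4 = 213.4.
Because errors are independent across components, Cov(Tᵢ,Tⱼ) = Cov(Xᵢ,Xⱼ); the off-diagonal part of the true-score variance is the same as above.
True-score variance = [5²·0.64 + 2²·6²·0.58] + 44.4 = 99.52 + 44.4 = 143.92.
Reliability = 143.92 / 213.4 = 0.6744.

0.6744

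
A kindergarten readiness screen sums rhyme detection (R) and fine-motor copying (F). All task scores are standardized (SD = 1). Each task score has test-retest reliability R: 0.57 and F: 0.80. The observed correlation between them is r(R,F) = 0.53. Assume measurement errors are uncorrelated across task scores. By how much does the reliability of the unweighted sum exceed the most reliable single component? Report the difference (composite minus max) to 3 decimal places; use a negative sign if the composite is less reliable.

-0.006

Var(sum) = 2 + 1.06 = 3.06; true-score variance = 1.37 + 1.06 = 2.43; composite reliability = 0.7941.
Max component reliability = 0.8000.
Difference = 0.7941 − 0.8000 = -0.006.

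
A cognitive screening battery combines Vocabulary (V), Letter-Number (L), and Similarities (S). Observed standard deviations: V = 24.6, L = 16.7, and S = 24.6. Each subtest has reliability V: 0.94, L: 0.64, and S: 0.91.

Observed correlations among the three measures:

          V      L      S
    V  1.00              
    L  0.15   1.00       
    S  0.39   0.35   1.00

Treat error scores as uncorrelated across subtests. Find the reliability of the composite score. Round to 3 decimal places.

Var(V+L+S) = 24.6² + 16.7² + 24.6² + 2·[24.6·16.7·0.15 + 24.6·24.6·0.39 + 16.7·24.6·0.35] = 1489.21 + 882.845 = 2372.05.
Because errors are independent across components, Cov(Tᵢ,Tⱼ) = Cov(Xᵢ,Xⱼ); the off-diagonal part of the true-score variance is the same as above.
True-score variance = [24.6²·0.94 + 16.7²·0.64 + 24.6²·0.91] + 882.845 = 1298.04 + 882.845 = 2180.88.
Reliability = 2180.88 / 2372.05 = 0.919.

0.919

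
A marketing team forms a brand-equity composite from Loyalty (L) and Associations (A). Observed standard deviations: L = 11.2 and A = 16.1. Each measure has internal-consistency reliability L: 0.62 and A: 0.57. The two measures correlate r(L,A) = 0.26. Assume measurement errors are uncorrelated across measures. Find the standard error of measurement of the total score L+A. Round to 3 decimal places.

12.615

Var(total) = 384.65 + 93.7664 = 478.416.
True-score variance = 225.523 + 93.7664 = 319.289, so reliability = 0.6674.
Error variance = 478.416 − 319.289 = 159.128; SEM = √159.128 = 12.615.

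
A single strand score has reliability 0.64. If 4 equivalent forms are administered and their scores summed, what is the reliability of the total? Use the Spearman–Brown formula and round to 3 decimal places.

0.877

ρ_k = kρ / (1 + (k−1)ρ) = 4·0.64 / (1 + 3·0.64) = 2.560 / 2.920 = 0.877.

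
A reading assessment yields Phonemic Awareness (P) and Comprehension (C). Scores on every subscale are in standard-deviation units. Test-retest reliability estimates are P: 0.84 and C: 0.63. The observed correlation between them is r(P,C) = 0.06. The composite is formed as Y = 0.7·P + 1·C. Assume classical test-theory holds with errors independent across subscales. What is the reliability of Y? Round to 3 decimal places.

Var(Y) = 0.7² + 1 + 2·[0.7·0.06] = 1.49 + 0.084 = 1.574.
Because errors are independent across components, Cov(Tᵢ,Tⱼ) = Cov(Xᵢ,Xⱼ); the off-diagonal part of the true-score variance is the same as above.
True-score variance = [0.7²·0.84 + 0.63] + 0.084 = 1.0416 + 0.084 = 1.1256.
Reliability = 1.1256 / 1.574 = 0.715.

0.715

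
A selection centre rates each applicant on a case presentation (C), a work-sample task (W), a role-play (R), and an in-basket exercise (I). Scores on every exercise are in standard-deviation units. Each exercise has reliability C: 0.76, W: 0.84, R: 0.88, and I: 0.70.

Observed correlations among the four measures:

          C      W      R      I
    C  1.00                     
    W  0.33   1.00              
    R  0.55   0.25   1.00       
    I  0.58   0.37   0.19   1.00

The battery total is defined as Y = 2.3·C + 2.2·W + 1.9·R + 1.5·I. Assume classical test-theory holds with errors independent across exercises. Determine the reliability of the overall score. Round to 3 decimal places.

0.907

Var(Y) = 2.3² + 2.2² + 1.9² + 1.5² + 2·[5.06·0.33 + 4.37·0.55 + 3.45·0.58 + 4.18·0.25 + 3.3·0.37 + 2.85·0.19] = 15.99 + 17.7636 = 33.7536.
Under uncorrelated errors the observed covariances equal the true-score covariances, so only the own-variance terms attenuate.
True-score variance = [2.3²·0.76 + 2.2²·0.84 + 1.9²·0.88 + 1.5²·0.70] + 17.7636 = 12.8378 + 17.7636 = 30.6014.
Reliability = 30.6014 / 33.7536 = 0.907.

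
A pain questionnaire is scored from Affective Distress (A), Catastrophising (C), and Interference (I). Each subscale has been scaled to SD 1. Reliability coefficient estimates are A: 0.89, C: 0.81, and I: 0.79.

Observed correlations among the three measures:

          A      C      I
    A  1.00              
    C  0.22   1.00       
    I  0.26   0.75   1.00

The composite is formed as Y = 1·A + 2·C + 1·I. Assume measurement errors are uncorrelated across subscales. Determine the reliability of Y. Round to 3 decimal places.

0.896

Var(Y) = 1 + 2² + 1 + 2·[2·0.22 + 0.26 + 2·0.75] = 6 + 4.4 = 10.4.
Under uncorrelated errors the observed covariances equal the true-score covariances, so only the own-variance terms attenuate.
True-score variance = [0.89 + 2²·0.81 + 0.79] + 4.4 = 4.92 + 4.4 = 9.32.
Reliability = 9.32 / 10.4 = 0.896.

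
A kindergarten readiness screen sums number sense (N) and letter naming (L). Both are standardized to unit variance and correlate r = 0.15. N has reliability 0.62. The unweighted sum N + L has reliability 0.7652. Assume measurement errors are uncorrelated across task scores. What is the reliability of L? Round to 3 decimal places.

Var(N+L) = 2 + 2·0.15 = 2.300.
True-score variance = ρ_N + ρ_L + 2·0.15, so 0.7652 = (0.62 + ρ_L + 0.30) / 2.300.
ρ_L = 0.7652·2.300 − 0.62 − 0.30 = 0.840.

0.840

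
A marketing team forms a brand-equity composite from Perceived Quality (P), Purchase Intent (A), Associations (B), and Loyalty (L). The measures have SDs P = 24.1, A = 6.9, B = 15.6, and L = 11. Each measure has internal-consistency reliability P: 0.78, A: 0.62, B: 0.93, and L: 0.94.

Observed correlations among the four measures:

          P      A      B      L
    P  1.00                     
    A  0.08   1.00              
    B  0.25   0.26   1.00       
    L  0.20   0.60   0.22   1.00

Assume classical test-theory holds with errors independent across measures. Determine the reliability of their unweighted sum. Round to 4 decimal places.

0.8892

Var(P+A+B+L) = 24.1² + 6.9² + 15.6² + 11² + 2·[24.1·6.9·0.08 + 24.1·15.6·0.25 + 24.1·11·0.20 + 6.9·15.6·0.26 + 6.9·11·0.60 + 15.6·11·0.22] = 992.78 + 543.183 = 1535.96.
With uncorrelated errors the cross-covariances are all true-score covariance, so they carry over unchanged; only the diagonal terms shrink to ρᵢσᵢ².
True-score variance = [24.1²·0.78 + 6.9²·0.62 + 15.6²·0.93 + 11²·0.94] + 543.183 = 822.615 + 543.183 = 1365.8.
Reliability = 1365.8 / 1535.96 = 0.8892.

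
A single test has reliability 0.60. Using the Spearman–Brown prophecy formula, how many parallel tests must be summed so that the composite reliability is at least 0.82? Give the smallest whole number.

4

k ≥ ρ*(1−ρ₁)/(ρ₁(1−ρ*)) = 0.82·0.40 / (0.60·0.18) = 3.037.
Smallest integer k = 4.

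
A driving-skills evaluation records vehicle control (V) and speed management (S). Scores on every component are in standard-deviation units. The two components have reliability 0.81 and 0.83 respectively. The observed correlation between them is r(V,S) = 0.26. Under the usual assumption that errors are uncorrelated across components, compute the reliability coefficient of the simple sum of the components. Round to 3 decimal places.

0.857

Var(V+S) = 2 + 2·[0.26] = 2 + 0.52 = 2.52.
With uncorrelated errors the cross-covariances are all true-score covariance, so they carry over unchanged; only the diagonal terms shrink to ρᵢσᵢ².
True-score variance = [0.81 + 0.83] + 0.52 = 1.64 + 0.52 = 2.16.
Reliability = 2.16 / 2.52 = 0.857.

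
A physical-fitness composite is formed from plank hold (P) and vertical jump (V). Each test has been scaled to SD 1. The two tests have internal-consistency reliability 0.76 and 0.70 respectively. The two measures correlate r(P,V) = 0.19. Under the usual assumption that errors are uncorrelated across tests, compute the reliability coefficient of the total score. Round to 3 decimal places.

Var(P+V) = 2 + 2·[0.19] = 2 + 0.38 = 2.38.
With uncorrelated errors the cross-covariances are all true-score covariance, so they carry over unchanged; only the diagonal terms shrink to ρᵢσᵢ².
True-score variance = [0.76 + 0.70] + 0.38 = 1.46 + 0.38 = 1.84.
Reliability = 1.84 / 2.38 = 0.773.

0.773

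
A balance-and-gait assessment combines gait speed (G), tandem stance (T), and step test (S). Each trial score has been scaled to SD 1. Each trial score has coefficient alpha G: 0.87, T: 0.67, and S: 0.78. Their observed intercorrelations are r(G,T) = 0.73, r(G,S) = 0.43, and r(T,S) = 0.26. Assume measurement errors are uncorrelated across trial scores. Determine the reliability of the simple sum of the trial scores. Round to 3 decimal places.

Var(G+T+S) = 3 + 2·[0.73 + 0.43 + 0.26] = 3 + 2.84 = 5.84.
With uncorrelated errors the cross-covariances are all true-score covariance, so they carry over unchanged; only the diagonal terms shrink to ρᵢσᵢ².
True-score variance = [0.87 + 0.67 + 0.78] + 2.84 = 2.32 + 2.84 = 5.16.
Reliability = 5.16 / 5.84 = 0.884.

0.884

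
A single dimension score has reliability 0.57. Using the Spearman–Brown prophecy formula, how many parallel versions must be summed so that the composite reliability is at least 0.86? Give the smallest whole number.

5

k ≥ ρ*(1−ρ₁)/(ρ₁(1−ρ*)) = 0.86·0.43 / (0.57·0.14) = 4.634.
Smallest integer k = 5.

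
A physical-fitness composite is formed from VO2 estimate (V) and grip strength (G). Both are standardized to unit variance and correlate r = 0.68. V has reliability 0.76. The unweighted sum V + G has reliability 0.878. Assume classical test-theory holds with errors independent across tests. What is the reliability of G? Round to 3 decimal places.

Var(V+G) = 2 + 2·0.68 = 3.360.
True-score variance = ρ_V + ρ_G + 2·0.68, so 0.878 = (0.76 + ρ_G + 1.36) / 3.360.
ρ_G = 0.878·3.360 − 0.76 − 1.36 = 0.830.

0.830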